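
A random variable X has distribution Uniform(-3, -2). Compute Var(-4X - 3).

For X ~ Uniform(-3, -2):
Var(X) = \frac{1}{12}
Var(-4X - 3) = (-4)² × Var(X) = 16 × \frac{1}{12} = \frac{4}{3}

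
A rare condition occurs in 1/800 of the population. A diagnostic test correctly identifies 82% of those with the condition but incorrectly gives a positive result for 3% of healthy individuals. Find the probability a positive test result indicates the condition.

Let D = the rare event, + = positive/flagged.
P(D) = 1/800
P(+|D) = 82/100 = 41/50
P(+|D') = 3/100
P(+) = P(+|D)P(D) + P(+|D')P(D')
     = \frac{41}{50} × \frac{1}{800} + \frac{3}{100} × \frac{799}{800}
     = \frac{2479}{80000}
P(D|+) = P(+|D)P(D)/P(+) = \frac{82}{2479}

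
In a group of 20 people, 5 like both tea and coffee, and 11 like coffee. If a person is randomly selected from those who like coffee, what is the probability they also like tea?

P(A ∩ B) = 5/20 = 1/4
P(B) = 11/20
P(A|B) = P(A ∩ B) / P(B) = (1/4) / (11/20) = 5/11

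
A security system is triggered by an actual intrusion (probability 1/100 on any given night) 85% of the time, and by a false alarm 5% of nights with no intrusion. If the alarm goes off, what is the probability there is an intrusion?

Let D = the rare event, + = positive/flagged.
P(D) = 1/100
P(+|D) = 85/100 = 17/20
P(+|D') = 5/100 = 1/20
P(+) = P(+|D)P(D) + P(+|D')P(D')
     = \frac{17}{20} × \frac{1}{100} + \frac{1}{20} × \frac{99}{100}
     = \frac{29}{500}
P(D|+) = P(+|D)P(D)/P(+) = \frac{17}{116}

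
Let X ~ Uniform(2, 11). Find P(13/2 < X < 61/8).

P(13/2 < X < 61/8) = ∫_{13/2}^{61/8} f(x) dx
where f(x) = \frac{1}{9}
= \frac{1}{8}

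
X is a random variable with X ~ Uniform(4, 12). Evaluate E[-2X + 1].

For X ~ Uniform(4, 12):
E[X] = 8
E[-2X + 1] = -2 × E[X] + 1 = -15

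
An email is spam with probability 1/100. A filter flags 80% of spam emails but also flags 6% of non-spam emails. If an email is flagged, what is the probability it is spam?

Let D = the rare event, + = positive/flagged.
P(D) = 1/100
P(+|D) = 80/100 = 4/5
P(+|D') = 6/100 = 3/50
P(+) = P(+|D)P(D) + P(+|D')P(D')
     = \frac{4}{5} × \frac{1}{100} + \frac{3}{50} × \frac{99}{100}
     = \frac{337}{5000}
P(D|+) = P(+|D)P(D)/P(+) = \frac{40}{337}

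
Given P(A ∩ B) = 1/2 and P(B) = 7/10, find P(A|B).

P(A|B) = P(A ∩ B) / P(B)
= (1/2) / (7/10)
= 5/7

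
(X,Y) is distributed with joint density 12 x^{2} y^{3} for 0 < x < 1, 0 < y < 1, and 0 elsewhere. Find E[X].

E[X] = ∫_0^1 ∫_0^1 x × f(x,y) dy dx
= ∫_0^1 ∫_0^1 x × (12 x^{2} y^{3}) dy dx
= \frac{3}{4}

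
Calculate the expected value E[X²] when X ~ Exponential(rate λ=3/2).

Using the identity E[X²] = Var(X) + (E[X])²:
E[X] = \frac{2}{3}
Var(X) = \frac{4}{9}
E[X²] = \frac{4}{9} + (\frac{2}{3})²
= \frac{8}{9}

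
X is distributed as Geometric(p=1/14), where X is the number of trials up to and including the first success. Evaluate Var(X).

For X ~ Geometric(p=1/14), where X is the number of trials up to and including the first success:
Var(X) = 182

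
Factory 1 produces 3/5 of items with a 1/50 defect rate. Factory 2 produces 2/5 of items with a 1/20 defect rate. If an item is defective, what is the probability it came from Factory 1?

Using Bayes' theorem:
P(F1) = 3/5, P(D|F1) = 1/50
P(F2) = 2/5, P(D|F2) = 1/20
P(D) = P(D|F1)P(F1) + P(D|F2)P(F2)
     = \frac{4}{125}
P(F1|D) = P(D|F1)P(F1) / P(D)
= \frac{3}{8}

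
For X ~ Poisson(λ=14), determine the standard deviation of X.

For X ~ Poisson(λ=14):
Var(X) = 14
SD(X) = √(Var(X)) = √(14) = \sqrt{14}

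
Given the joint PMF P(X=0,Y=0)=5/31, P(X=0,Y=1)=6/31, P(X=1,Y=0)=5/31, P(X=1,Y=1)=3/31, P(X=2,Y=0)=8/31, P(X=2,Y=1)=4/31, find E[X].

First find marginal of X:
P(X=0) = 11/31
P(X=1) = 8/31
P(X=2) = 12/31
E[X] = 0 × 11/31 + 1 × 8/31 + 2 × 12/31 = 32/31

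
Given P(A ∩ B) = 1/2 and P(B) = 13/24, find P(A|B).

P(A|B) = P(A ∩ B) / P(B)
= (1/2) / (13/24)
= 12/13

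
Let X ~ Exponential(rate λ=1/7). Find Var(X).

For X ~ Exponential(rate λ=1/7):
Var(X) = 49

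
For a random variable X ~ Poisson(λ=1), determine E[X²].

Using the identity E[X²] = Var(X) + (E[X])²:
E[X] = 1
Var(X) = 1
E[X²] = 1 + (1)²
= 2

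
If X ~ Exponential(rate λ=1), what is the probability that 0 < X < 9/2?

P(0 < X < 9/2) = ∫_{0}^{9/2} f(x) dx
where f(x) = e^{- x}
= 1 - e^{- \frac{9}{2}}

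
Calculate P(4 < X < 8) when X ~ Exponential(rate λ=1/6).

P(4 < X < 8) = ∫_{4}^{8} f(x) dx
where f(x) = \frac{e^{- \frac{x}{6}}}{6}
= - \frac{1 - e^{\frac{2}{3}}}{e^{\frac{4}{3}}}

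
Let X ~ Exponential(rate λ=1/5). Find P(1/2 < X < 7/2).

P(1/2 < X < 7/2) = ∫_{1/2}^{7/2} f(x) dx
where f(x) = \frac{e^{- \frac{x}{5}}}{5}
= - \frac{1 - e^{\frac{3}{5}}}{e^{\frac{7}{10}}}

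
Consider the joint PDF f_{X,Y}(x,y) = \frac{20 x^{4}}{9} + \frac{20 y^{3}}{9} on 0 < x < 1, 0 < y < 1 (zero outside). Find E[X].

E[X] = ∫_0^1 ∫_0^1 x × f(x,y) dy dx
= ∫_0^1 ∫_0^1 x × (\frac{20 x^{4}}{9} + \frac{20 y^{3}}{9}) dy dx
= \frac{35}{54}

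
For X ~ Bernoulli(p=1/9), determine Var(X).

For X ~ Bernoulli(p=1/9):
Var(X) = \frac{8}{81}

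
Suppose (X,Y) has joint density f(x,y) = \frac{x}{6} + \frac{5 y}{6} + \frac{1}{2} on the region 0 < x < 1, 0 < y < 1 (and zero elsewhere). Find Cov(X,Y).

E[XY] = ∫∫ xy × f(x,y) dx dy = \frac{7}{24}
E[X] = \frac{37}{72}
E[Y] = \frac{41}{72}
Cov(X,Y) = E[XY] - E[X]E[Y] = - \frac{5}{5184}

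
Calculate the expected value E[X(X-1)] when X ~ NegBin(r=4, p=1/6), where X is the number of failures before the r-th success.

E[X(X-1)] = E[X² - X] = E[X²] - E[X]
E[X] = 20
E[X²] = Var(X) + (E[X])² = 120 + (20)² = 520
E[X(X-1)] = 520 - 20 = 500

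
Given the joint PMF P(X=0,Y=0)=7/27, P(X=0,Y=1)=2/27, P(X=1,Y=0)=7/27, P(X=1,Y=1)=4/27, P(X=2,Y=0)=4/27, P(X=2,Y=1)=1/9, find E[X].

First find marginal of X:
P(X=0) = 1/3
P(X=1) = 11/27
P(X=2) = 7/27
E[X] = 0 × 1/3 + 1 × 11/27 + 2 × 7/27 = 25/27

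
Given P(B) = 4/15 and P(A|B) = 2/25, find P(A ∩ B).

By definition, P(A|B) = P(A ∩ B) / P(B)
So P(A ∩ B) = P(A|B) × P(B)
= 2/25 × 4/15
= 8/375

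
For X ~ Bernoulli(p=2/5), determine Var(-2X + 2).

For X ~ Bernoulli(p=2/5):
Var(X) = \frac{6}{25}
Var(-2X + 2) = (-2)² × Var(X) = 4 × \frac{6}{25} = \frac{24}{25}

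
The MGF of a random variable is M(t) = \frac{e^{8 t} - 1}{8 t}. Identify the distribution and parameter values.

The MGF M(t) = \frac{e^{8 t} - 1}{8 t} is the standard form for the Uniform distribution.
Comparing with the known MGF formula identifies: Uniform(0, 8)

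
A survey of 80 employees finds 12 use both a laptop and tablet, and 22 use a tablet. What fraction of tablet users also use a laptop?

P(A ∩ B) = 12/80 = 3/20
P(B) = 22/80 = 11/40
P(A|B) = P(A ∩ B) / P(B) = (3/20) / (11/40) = 6/11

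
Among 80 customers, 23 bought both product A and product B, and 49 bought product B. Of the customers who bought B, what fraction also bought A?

P(A ∩ B) = 23/80
P(B) = 49/80
P(A|B) = P(A ∩ B) / P(B) = (23/80) / (49/80) = 23/49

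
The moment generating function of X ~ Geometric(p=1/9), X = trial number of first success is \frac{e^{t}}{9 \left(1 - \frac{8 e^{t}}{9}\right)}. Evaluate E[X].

To find E[X], compute M^(1)(0):
M^(1)(t) = \frac{e^{t}}{9 \left(1 - \frac{8 e^{t}}{9}\right)} + \frac{8 e^{2 t}}{81 \left(1 - \frac{8 e^{t}}{9}\right)^{2}}
M^(1)(0) = 9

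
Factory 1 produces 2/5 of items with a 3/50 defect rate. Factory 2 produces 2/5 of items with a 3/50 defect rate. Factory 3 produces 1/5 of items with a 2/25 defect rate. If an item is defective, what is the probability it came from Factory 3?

Using Bayes' theorem:
P(F1) = 2/5, P(D|F1) = 3/50
P(F2) = 2/5, P(D|F2) = 3/50
P(F3) = 1/5, P(D|F3) = 2/25
P(D) = P(D|F1)P(F1) + P(D|F2)P(F2) + P(D|F3)P(F3)
     = \frac{8}{125}
P(F3|D) = P(D|F3)P(F3) / P(D)
= \frac{1}{4}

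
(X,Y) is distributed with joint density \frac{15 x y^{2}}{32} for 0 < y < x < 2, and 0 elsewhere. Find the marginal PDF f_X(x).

f_X(x) = ∫_0^x \frac{15 x y^{2}}{32} dy = \frac{5 x^{4}}{32}
for 0 < x < 2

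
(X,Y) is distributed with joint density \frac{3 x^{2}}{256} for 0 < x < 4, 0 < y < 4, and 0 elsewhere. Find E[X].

f_X(x) = ∫_0^4 \frac{3 x^{2}}{256} dy = \frac{3 x^{2}}{64}
E[X] = ∫_0^4 x × (\frac{3 x^{2}}{64}) dx = 3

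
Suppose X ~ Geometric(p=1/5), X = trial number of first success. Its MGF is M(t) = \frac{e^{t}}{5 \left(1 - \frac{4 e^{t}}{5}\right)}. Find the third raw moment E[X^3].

To find E[X^3], compute M^(3)(0):
M^(1)(t) = \frac{e^{t}}{5 \left(1 - \frac{4 e^{t}}{5}\right)} + \frac{4 e^{2 t}}{25 \left(1 - \frac{4 e^{t}}{5}\right)^{2}}
M^(2)(t) = \frac{e^{t}}{5 \left(1 - \frac{4 e^{t}}{5}\right)} + \frac{12 e^{2 t}}{25 \left(1 - \frac{4 e^{t}}{5}\right)^{2}} + \frac{32 e^{3 t}}{125 \left(1 - \frac{4 e^{t}}{5}\right)^{3}}
M^(3)(t) = \frac{e^{t}}{5 \left(1 - \frac{4 e^{t}}{5}\right)} + \frac{28 e^{2 t}}{25 \left(1 - \frac{4 e^{t}}{5}\right)^{2}} + \frac{192 e^{3 t}}{125 \left(1 - \frac{4 e^{t}}{5}\right)^{3}} + \frac{384 e^{4 t}}{625 \left(1 - \frac{4 e^{t}}{5}\right)^{4}}
M^(3)(0) = 605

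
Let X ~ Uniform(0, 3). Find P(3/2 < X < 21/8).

P(3/2 < X < 21/8) = ∫_{3/2}^{21/8} f(x) dx
where f(x) = \frac{1}{3}
= \frac{3}{8}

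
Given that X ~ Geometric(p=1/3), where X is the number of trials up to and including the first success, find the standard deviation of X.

For X ~ Geometric(p=1/3), where X is the number of trials up to and including the first success:
Var(X) = 6
SD(X) = √(Var(X)) = √(6) = \sqrt{6}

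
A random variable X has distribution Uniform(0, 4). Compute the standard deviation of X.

For X ~ Uniform(0, 4):
Var(X) = \frac{4}{3}
SD(X) = √(Var(X)) = √(\frac{4}{3}) = \frac{2 \sqrt{3}}{3}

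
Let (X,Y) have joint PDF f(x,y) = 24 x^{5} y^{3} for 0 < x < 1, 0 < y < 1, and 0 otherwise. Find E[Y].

E[Y] = ∫_0^1 ∫_0^1 y × f(x,y) dx dy
= \frac{4}{5}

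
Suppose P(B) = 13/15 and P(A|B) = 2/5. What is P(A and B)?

By definition, P(A|B) = P(A ∩ B) / P(B)
So P(A ∩ B) = P(A|B) × P(B)
= 2/5 × 13/15
= 26/75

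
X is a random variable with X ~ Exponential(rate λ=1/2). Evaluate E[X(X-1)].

E[X(X-1)] = E[X² - X] = E[X²] - E[X]
E[X] = 2
E[X²] = Var(X) + (E[X])² = 4 + (2)² = 8
E[X(X-1)] = 8 - 2 = 6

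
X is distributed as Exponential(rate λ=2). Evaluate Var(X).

For X ~ Exponential(rate λ=2):
Var(X) = \frac{1}{4}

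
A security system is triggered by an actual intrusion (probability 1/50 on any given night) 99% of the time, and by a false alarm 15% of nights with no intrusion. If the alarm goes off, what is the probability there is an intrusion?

Let D = the rare event, + = positive/flagged.
P(D) = 1/50
P(+|D) = 99/100
P(+|D') = 15/100 = 3/20
P(+) = P(+|D)P(D) + P(+|D')P(D')
     = \frac{99}{100} × \frac{1}{50} + \frac{3}{20} × \frac{49}{50}
     = \frac{417}{2500}
P(D|+) = P(+|D)P(D)/P(+) = \frac{33}{278}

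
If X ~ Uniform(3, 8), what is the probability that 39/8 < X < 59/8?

P(39/8 < X < 59/8) = ∫_{39/8}^{59/8} f(x) dx
where f(x) = \frac{1}{5}
= \frac{1}{2}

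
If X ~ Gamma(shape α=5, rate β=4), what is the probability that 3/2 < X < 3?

P(3/2 < X < 3) = ∫_{3/2}^{3} f(x) dx
where f(x) = \frac{128 x^{4} e^{- 4 x}}{3}
= \frac{-1237 + 115 e^{6}}{e^{12}}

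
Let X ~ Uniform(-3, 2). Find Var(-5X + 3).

For X ~ Uniform(-3, 2):
Var(X) = \frac{25}{12}
Var(-5X + 3) = (-5)² × Var(X) = 25 × \frac{25}{12} = \frac{625}{12}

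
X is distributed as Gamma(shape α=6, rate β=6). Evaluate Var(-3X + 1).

For X ~ Gamma(shape α=6, rate β=6):
Var(X) = \frac{1}{6}
Var(-3X + 1) = (-3)² × Var(X) = 9 × \frac{1}{6} = \frac{3}{2}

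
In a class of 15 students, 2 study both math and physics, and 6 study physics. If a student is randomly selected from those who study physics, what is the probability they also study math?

P(A ∩ B) = 2/15
P(B) = 6/15 = 2/5
P(A|B) = P(A ∩ B) / P(B) = (2/15) / (2/5) = 1/3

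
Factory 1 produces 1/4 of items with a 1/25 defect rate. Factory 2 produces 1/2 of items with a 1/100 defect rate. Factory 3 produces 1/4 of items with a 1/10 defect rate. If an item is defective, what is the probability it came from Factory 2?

Using Bayes' theorem:
P(F1) = 1/4, P(D|F1) = 1/25
P(F2) = 1/2, P(D|F2) = 1/100
P(F3) = 1/4, P(D|F3) = 1/10
P(D) = P(D|F1)P(F1) + P(D|F2)P(F2) + P(D|F3)P(F3)
     = \frac{1}{25}
P(F2|D) = P(D|F2)P(F2) / P(D)
= \frac{1}{8}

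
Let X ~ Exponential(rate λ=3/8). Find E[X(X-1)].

E[X(X-1)] = E[X² - X] = E[X²] - E[X]
E[X] = \frac{8}{3}
E[X²] = Var(X) + (E[X])² = \frac{64}{9} + (\frac{8}{3})² = \frac{128}{9}
E[X(X-1)] = \frac{128}{9} - \frac{8}{3} = \frac{104}{9}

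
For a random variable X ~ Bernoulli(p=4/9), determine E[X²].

Using the identity E[X²] = Var(X) + (E[X])²:
E[X] = \frac{4}{9}
Var(X) = \frac{20}{81}
E[X²] = \frac{20}{81} + (\frac{4}{9})²
= \frac{4}{9}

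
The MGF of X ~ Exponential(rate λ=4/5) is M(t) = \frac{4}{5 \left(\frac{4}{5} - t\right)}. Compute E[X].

To find E[X], compute M^(1)(0):
M^(1)(t) = \frac{4}{5 \left(\frac{4}{5} - t\right)^{2}}
M^(1)(0) = \frac{5}{4}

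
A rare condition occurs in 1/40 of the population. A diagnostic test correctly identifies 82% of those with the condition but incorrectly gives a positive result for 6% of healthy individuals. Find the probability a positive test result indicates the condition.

Let D = the rare event, + = positive/flagged.
P(D) = 1/40
P(+|D) = 82/100 = 41/50
P(+|D') = 6/100 = 3/50
P(+) = P(+|D)P(D) + P(+|D')P(D')
     = \frac{41}{50} × \frac{1}{40} + \frac{3}{50} × \frac{39}{40}
     = \frac{79}{1000}
P(D|+) = P(+|D)P(D)/P(+) = \frac{41}{158}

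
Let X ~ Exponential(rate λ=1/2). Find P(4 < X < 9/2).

P(4 < X < 9/2) = ∫_{4}^{9/2} f(x) dx
where f(x) = \frac{e^{- \frac{x}{2}}}{2}
= - \frac{1}{e^{\frac{9}{4}}} + e^{-2}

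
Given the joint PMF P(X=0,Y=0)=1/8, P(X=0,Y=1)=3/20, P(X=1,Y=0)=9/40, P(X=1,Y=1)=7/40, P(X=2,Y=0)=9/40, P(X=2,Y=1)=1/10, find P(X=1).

P(X=1) = P(X=1,Y=0) + P(X=1,Y=1)
= 9/40 + 7/40
= 2/5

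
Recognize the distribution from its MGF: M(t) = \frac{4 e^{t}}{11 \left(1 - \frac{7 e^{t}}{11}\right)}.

The MGF M(t) = \frac{4 e^{t}}{11 \left(1 - \frac{7 e^{t}}{11}\right)} is the standard form for the Geometric distribution.
Comparing with the known MGF formula identifies: Geometric(p=4/11), X = trial number of first success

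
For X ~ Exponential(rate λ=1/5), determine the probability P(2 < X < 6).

P(2 < X < 6) = ∫_{2}^{6} f(x) dx
where f(x) = \frac{e^{- \frac{x}{5}}}{5}
= - \frac{1 - e^{\frac{4}{5}}}{e^{\frac{6}{5}}}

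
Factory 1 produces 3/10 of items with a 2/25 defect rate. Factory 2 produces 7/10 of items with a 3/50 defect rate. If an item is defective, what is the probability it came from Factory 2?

Using Bayes' theorem:
P(F1) = 3/10, P(D|F1) = 2/25
P(F2) = 7/10, P(D|F2) = 3/50
P(D) = P(D|F1)P(F1) + P(D|F2)P(F2)
     = \frac{33}{500}
P(F2|D) = P(D|F2)P(F2) / P(D)
= \frac{7}{11}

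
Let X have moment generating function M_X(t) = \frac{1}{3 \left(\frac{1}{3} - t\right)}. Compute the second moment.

To find E[X^2], compute M^(2)(0):
M^(1)(t) = \frac{1}{3 \left(\frac{1}{3} - t\right)^{2}}
M^(2)(t) = \frac{2}{3 \left(\frac{1}{3} - t\right)^{3}}
M^(2)(0) = 18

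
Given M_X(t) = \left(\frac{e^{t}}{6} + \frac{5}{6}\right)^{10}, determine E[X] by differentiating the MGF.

To find E[X], compute M^(1)(0):
M^(1)(t) = \frac{5 \left(\frac{e^{t}}{6} + \frac{5}{6}\right)^{9} e^{t}}{3}
M^(1)(0) = \frac{5}{3}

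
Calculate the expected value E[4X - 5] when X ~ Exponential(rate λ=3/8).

For X ~ Exponential(rate λ=3/8):
E[X] = \frac{8}{3}
E[4X - 5] = 4 × E[X] - 5 = \frac{17}{3}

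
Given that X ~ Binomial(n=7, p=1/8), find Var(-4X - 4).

For X ~ Binomial(n=7, p=1/8):
Var(X) = \frac{49}{64}
Var(-4X - 4) = (-4)² × Var(X) = 16 × \frac{49}{64} = \frac{49}{4}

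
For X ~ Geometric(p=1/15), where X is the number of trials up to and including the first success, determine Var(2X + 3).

For X ~ Geometric(p=1/15), where X is the number of trials up to and including the first success:
Var(X) = 210
Var(2X + 3) = (2)² × Var(X) = 4 × 210 = 840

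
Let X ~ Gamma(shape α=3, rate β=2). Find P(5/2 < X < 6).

P(5/2 < X < 6) = ∫_{5/2}^{6} f(x) dx
where f(x) = 4 x^{2} e^{- 2 x}
= \frac{-170 + 37 e^{7}}{2 e^{12}}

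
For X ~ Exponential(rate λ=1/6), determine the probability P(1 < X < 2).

P(1 < X < 2) = ∫_{1}^{2} f(x) dx
where f(x) = \frac{e^{- \frac{x}{6}}}{6}
= - \frac{1}{e^{\frac{1}{3}}} + e^{- \frac{1}{6}}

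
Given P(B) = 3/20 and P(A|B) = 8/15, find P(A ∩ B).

By definition, P(A|B) = P(A ∩ B) / P(B)
So P(A ∩ B) = P(A|B) × P(B)
= 8/15 × 3/20
= 2/25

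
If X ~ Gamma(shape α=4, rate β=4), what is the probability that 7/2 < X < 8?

P(7/2 < X < 8) = ∫_{7/2}^{8} f(x) dx
where f(x) = \frac{128 x^{3} e^{- 4 x}}{3}
= \frac{-18019 + 1711 e^{18}}{3 e^{32}}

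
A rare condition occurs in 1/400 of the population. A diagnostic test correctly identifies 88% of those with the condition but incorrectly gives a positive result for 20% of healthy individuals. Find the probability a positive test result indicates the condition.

Let D = the rare event, + = positive/flagged.
P(D) = 1/400
P(+|D) = 88/100 = 22/25
P(+|D') = 20/100 = 1/5
P(+) = P(+|D)P(D) + P(+|D')P(D')
     = \frac{22}{25} × \frac{1}{400} + \frac{1}{5} × \frac{399}{400}
     = \frac{2017}{10000}
P(D|+) = P(+|D)P(D)/P(+) = \frac{22}{2017}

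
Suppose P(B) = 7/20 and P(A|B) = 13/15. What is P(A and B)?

By definition, P(A|B) = P(A ∩ B) / P(B)
So P(A ∩ B) = P(A|B) × P(B)
= 13/15 × 7/20
= 91/300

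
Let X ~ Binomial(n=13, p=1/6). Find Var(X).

For X ~ Binomial(n=13, p=1/6):
Var(X) = \frac{65}{36}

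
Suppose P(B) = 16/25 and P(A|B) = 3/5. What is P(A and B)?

By definition, P(A|B) = P(A ∩ B) / P(B)
So P(A ∩ B) = P(A|B) × P(B)
= 3/5 × 16/25
= 48/125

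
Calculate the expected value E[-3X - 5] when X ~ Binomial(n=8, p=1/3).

For X ~ Binomial(n=8, p=1/3):
E[X] = \frac{8}{3}
E[-3X - 5] = -3 × E[X] - 5 = -13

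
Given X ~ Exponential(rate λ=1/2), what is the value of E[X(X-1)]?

E[X(X-1)] = E[X² - X] = E[X²] - E[X]
E[X] = 2
E[X²] = Var(X) + (E[X])² = 4 + (2)² = 8
E[X(X-1)] = 8 - 2 = 6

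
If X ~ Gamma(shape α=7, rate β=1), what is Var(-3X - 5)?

For X ~ Gamma(shape α=7, rate β=1):
Var(X) = 7
Var(-3X - 5) = (-3)² × Var(X) = 9 × 7 = 63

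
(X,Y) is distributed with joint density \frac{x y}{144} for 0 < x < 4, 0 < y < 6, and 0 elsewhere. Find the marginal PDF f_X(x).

f_X(x) = ∫_0^6 f(x,y) dy
= ∫_0^6 \frac{x y}{144} dy
= \frac{x}{8} for 0 < x < 4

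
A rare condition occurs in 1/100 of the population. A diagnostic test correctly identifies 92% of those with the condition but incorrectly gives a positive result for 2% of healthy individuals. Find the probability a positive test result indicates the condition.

Let D = the rare event, + = positive/flagged.
P(D) = 1/100
P(+|D) = 92/100 = 23/25
P(+|D') = 2/100 = 1/50
P(+) = P(+|D)P(D) + P(+|D')P(D')
     = \frac{23}{25} × \frac{1}{100} + \frac{1}{50} × \frac{99}{100}
     = \frac{29}{1000}
P(D|+) = P(+|D)P(D)/P(+) = \frac{46}{145}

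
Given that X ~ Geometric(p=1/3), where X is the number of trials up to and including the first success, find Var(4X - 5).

For X ~ Geometric(p=1/3), where X is the number of trials up to and including the first success:
Var(X) = 6
Var(4X - 5) = (4)² × Var(X) = 16 × 6 = 96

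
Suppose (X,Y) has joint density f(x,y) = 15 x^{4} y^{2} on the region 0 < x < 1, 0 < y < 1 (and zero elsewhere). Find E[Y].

E[Y] = ∫_0^1 ∫_0^1 y × f(x,y) dx dy
= \frac{3}{4}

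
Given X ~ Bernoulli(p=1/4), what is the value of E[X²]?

Using the identity E[X²] = Var(X) + (E[X])²:
E[X] = \frac{1}{4}
Var(X) = \frac{3}{16}
E[X²] = \frac{3}{16} + (\frac{1}{4})²
= \frac{1}{4}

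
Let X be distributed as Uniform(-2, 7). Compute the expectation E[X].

For X ~ Uniform(-2, 7), the expected value is:
E[X] = \frac{5}{2}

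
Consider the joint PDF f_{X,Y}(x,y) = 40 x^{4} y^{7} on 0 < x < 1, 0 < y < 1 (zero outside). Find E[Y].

E[Y] = ∫_0^1 ∫_0^1 y × f(x,y) dx dy
= \frac{8}{9}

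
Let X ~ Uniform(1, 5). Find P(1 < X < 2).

P(1 < X < 2) = ∫_{1}^{2} f(x) dx
where f(x) = \frac{1}{4}
= \frac{1}{4}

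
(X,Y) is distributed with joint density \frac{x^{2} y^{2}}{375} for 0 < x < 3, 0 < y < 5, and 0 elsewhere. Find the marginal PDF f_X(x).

f_X(x) = ∫_0^5 f(x,y) dy
= ∫_0^5 \frac{x^{2} y^{2}}{375} dy
= \frac{x^{2}}{9} for 0 < x < 3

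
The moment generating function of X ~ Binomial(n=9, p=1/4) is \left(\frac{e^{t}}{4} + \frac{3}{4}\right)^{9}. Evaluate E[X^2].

To find E[X^2], compute M^(2)(0):
M^(1)(t) = \frac{9 \left(\frac{e^{t}}{4} + \frac{3}{4}\right)^{8} e^{t}}{4}
M^(2)(t) = \frac{9 \left(\frac{e^{t}}{4} + \frac{3}{4}\right)^{8} e^{t}}{4} + \frac{9 \left(\frac{e^{t}}{4} + \frac{3}{4}\right)^{7} e^{2 t}}{2}
M^(2)(0) = \frac{27}{4}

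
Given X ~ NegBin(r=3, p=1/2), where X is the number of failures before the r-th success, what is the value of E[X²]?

Using the identity E[X²] = Var(X) + (E[X])²:
E[X] = 3
Var(X) = 6
E[X²] = 6 + (3)²
= 15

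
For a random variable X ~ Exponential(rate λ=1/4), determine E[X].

For X ~ Exponential(rate λ=1/4), the expected value is:
E[X] = 4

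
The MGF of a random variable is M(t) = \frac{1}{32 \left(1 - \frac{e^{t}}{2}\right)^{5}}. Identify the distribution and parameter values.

The MGF M(t) = \frac{1}{32 \left(1 - \frac{e^{t}}{2}\right)^{5}} is the standard form for the NegativeBinomial distribution.
Comparing with the known MGF formula identifies: NegBin(r=5, p=1/2), X = failures before r-th success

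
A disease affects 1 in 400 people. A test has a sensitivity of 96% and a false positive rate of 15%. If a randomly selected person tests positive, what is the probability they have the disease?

Let D = the rare event, + = positive/flagged.
P(D) = 1/400
P(+|D) = 96/100 = 24/25
P(+|D') = 15/100 = 3/20
P(+) = P(+|D)P(D) + P(+|D')P(D')
     = \frac{24}{25} × \frac{1}{400} + \frac{3}{20} × \frac{399}{400}
     = \frac{6081}{40000}
P(D|+) = P(+|D)P(D)/P(+) = \frac{32}{2027}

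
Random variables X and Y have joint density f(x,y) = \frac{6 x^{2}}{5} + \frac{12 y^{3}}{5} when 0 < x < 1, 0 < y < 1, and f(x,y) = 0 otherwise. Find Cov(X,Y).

E[XY] = ∫∫ xy × f(x,y) dx dy = \frac{39}{100}
E[X] = \frac{3}{5}
E[Y] = \frac{17}{25}
Cov(X,Y) = E[XY] - E[X]E[Y] = - \frac{9}{500}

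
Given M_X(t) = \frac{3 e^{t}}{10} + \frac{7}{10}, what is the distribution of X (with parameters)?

The MGF M(t) = \frac{3 e^{t}}{10} + \frac{7}{10} is the standard form for the Bernoulli distribution.
Comparing with the known MGF formula identifies: Bernoulli(p=3/10)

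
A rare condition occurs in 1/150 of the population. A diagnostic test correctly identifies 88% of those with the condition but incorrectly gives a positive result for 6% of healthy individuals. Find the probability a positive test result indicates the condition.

Let D = the rare event, + = positive/flagged.
P(D) = 1/150
P(+|D) = 88/100 = 22/25
P(+|D') = 6/100 = 3/50
P(+) = P(+|D)P(D) + P(+|D')P(D')
     = \frac{22}{25} × \frac{1}{150} + \frac{3}{50} × \frac{149}{150}
     = \frac{491}{7500}
P(D|+) = P(+|D)P(D)/P(+) = \frac{44}{491}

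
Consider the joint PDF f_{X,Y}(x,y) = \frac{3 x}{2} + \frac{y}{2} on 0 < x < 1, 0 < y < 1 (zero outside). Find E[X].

E[X] = ∫_0^1 ∫_0^1 x × f(x,y) dy dx
= ∫_0^1 ∫_0^1 x × (\frac{3 x}{2} + \frac{y}{2}) dy dx
= \frac{5}{8}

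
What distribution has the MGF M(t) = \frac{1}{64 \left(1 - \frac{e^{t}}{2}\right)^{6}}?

The MGF M(t) = \frac{1}{64 \left(1 - \frac{e^{t}}{2}\right)^{6}} is the standard form for the NegativeBinomial distribution.
Comparing with the known MGF formula identifies: NegBin(r=6, p=1/2), X = failures before r-th success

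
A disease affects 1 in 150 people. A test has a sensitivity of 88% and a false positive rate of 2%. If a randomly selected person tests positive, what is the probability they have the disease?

Let D = the rare event, + = positive/flagged.
P(D) = 1/150
P(+|D) = 88/100 = 22/25
P(+|D') = 2/100 = 1/50
P(+) = P(+|D)P(D) + P(+|D')P(D')
     = \frac{22}{25} × \frac{1}{150} + \frac{1}{50} × \frac{149}{150}
     = \frac{193}{7500}
P(D|+) = P(+|D)P(D)/P(+) = \frac{44}{193}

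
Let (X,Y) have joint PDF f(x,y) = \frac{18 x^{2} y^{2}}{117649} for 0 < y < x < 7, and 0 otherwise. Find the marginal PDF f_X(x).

f_X(x) = ∫_0^x \frac{18 x^{2} y^{2}}{117649} dy = \frac{6 x^{5}}{117649}
for 0 < x < 7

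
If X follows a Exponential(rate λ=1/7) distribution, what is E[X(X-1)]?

E[X(X-1)] = E[X² - X] = E[X²] - E[X]
E[X] = 7
E[X²] = Var(X) + (E[X])² = 49 + (7)² = 98
E[X(X-1)] = 98 - 7 = 91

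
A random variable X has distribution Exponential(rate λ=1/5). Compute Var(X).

For X ~ Exponential(rate λ=1/5):
Var(X) = 25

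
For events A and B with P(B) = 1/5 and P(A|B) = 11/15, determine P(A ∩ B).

By definition, P(A|B) = P(A ∩ B) / P(B)
So P(A ∩ B) = P(A|B) × P(B)
= 11/15 × 1/5
= 11/75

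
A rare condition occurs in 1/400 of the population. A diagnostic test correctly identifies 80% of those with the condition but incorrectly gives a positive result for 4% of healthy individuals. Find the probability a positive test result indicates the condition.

Let D = the rare event, + = positive/flagged.
P(D) = 1/400
P(+|D) = 80/100 = 4/5
P(+|D') = 4/100 = 1/25
P(+) = P(+|D)P(D) + P(+|D')P(D')
     = \frac{4}{5} × \frac{1}{400} + \frac{1}{25} × \frac{399}{400}
     = \frac{419}{10000}
P(D|+) = P(+|D)P(D)/P(+) = \frac{20}{419}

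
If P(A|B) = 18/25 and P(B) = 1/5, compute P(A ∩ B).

By definition, P(A|B) = P(A ∩ B) / P(B)
So P(A ∩ B) = P(A|B) × P(B)
= 18/25 × 1/5
= 18/125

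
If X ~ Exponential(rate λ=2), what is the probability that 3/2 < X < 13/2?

P(3/2 < X < 13/2) = ∫_{3/2}^{13/2} f(x) dx
where f(x) = 2 e^{- 2 x}
= - \frac{1 - e^{10}}{e^{13}}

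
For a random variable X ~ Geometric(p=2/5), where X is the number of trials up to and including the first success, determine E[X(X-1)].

E[X(X-1)] = E[X² - X] = E[X²] - E[X]
E[X] = \frac{5}{2}
E[X²] = Var(X) + (E[X])² = \frac{15}{4} + (\frac{5}{2})² = 10
E[X(X-1)] = 10 - \frac{5}{2} = \frac{15}{2}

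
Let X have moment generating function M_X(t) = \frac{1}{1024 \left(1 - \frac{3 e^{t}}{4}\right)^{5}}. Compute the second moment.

To find E[X^2], compute M^(2)(0):
M^(1)(t) = \frac{15 e^{t}}{4096 \left(1 - \frac{3 e^{t}}{4}\right)^{6}}
M^(2)(t) = \frac{15 e^{t}}{4096 \left(1 - \frac{3 e^{t}}{4}\right)^{6}} + \frac{135 e^{2 t}}{8192 \left(1 - \frac{3 e^{t}}{4}\right)^{7}}
M^(2)(0) = 285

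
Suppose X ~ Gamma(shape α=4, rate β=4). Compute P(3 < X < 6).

P(3 < X < 6) = ∫_{3}^{6} f(x) dx
where f(x) = \frac{128 x^{3} e^{- 4 x}}{3}
= \frac{-2617 + 373 e^{12}}{e^{24}}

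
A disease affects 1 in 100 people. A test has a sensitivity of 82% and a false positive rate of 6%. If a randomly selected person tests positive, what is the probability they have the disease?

Let D = the rare event, + = positive/flagged.
P(D) = 1/100
P(+|D) = 82/100 = 41/50
P(+|D') = 6/100 = 3/50
P(+) = P(+|D)P(D) + P(+|D')P(D')
     = \frac{41}{50} × \frac{1}{100} + \frac{3}{50} × \frac{99}{100}
     = \frac{169}{2500}
P(D|+) = P(+|D)P(D)/P(+) = \frac{41}{338}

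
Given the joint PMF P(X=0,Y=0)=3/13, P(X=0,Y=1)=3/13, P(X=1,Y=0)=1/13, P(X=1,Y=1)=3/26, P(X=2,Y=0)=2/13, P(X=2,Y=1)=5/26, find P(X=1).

P(X=1) = P(X=1,Y=0) + P(X=1,Y=1)
= 1/13 + 3/26
= 5/26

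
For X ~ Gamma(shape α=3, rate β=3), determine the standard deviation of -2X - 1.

For X ~ Gamma(shape α=3, rate β=3):
Var(X) = \frac{1}{3}
SD(X) = √(Var(X)) = √(\frac{1}{3}) = \frac{\sqrt{3}}{3}
SD(-2X - 1) = |-2| × SD(X) = 2 × \frac{\sqrt{3}}{3} = \frac{2 \sqrt{3}}{3}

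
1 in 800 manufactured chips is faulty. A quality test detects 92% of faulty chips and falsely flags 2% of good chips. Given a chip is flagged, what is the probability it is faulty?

Let D = the rare event, + = positive/flagged.
P(D) = 1/800
P(+|D) = 92/100 = 23/25
P(+|D') = 2/100 = 1/50
P(+) = P(+|D)P(D) + P(+|D')P(D')
     = \frac{23}{25} × \frac{1}{800} + \frac{1}{50} × \frac{799}{800}
     = \frac{169}{8000}
P(D|+) = P(+|D)P(D)/P(+) = \frac{46}{845}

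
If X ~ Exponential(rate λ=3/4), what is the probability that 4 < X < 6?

P(4 < X < 6) = ∫_{4}^{6} f(x) dx
where f(x) = \frac{3 e^{- \frac{3 x}{4}}}{4}
= - \frac{1}{e^{\frac{9}{2}}} + e^{-3}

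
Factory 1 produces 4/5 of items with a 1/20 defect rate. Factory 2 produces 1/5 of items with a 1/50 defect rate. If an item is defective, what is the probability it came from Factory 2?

Using Bayes' theorem:
P(F1) = 4/5, P(D|F1) = 1/20
P(F2) = 1/5, P(D|F2) = 1/50
P(D) = P(D|F1)P(F1) + P(D|F2)P(F2)
     = \frac{11}{250}
P(F2|D) = P(D|F2)P(F2) / P(D)
= \frac{1}{11}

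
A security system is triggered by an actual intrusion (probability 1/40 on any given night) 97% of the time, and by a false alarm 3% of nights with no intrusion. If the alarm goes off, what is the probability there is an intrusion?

Let D = the rare event, + = positive/flagged.
P(D) = 1/40
P(+|D) = 97/100
P(+|D') = 3/100
P(+) = P(+|D)P(D) + P(+|D')P(D')
     = \frac{97}{100} × \frac{1}{40} + \frac{3}{100} × \frac{39}{40}
     = \frac{107}{2000}
P(D|+) = P(+|D)P(D)/P(+) = \frac{97}{214}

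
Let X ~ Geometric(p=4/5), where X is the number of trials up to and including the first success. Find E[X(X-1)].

E[X(X-1)] = E[X² - X] = E[X²] - E[X]
E[X] = \frac{5}{4}
E[X²] = Var(X) + (E[X])² = \frac{5}{16} + (\frac{5}{4})² = \frac{15}{8}
E[X(X-1)] = \frac{15}{8} - \frac{5}{4} = \frac{5}{8}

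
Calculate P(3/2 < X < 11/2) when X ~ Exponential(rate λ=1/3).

P(3/2 < X < 11/2) = ∫_{3/2}^{11/2} f(x) dx
where f(x) = \frac{e^{- \frac{x}{3}}}{3}
= - \frac{1}{e^{\frac{11}{6}}} + e^{- \frac{1}{2}}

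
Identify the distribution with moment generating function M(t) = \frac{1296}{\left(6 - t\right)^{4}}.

The MGF M(t) = \frac{1296}{\left(6 - t\right)^{4}} is the standard form for the Gamma distribution.
Comparing with the known MGF formula identifies: Gamma(shape α=4, rate β=6)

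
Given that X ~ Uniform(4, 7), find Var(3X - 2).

For X ~ Uniform(4, 7):
Var(X) = \frac{3}{4}
Var(3X - 2) = (3)² × Var(X) = 9 × \frac{3}{4} = \frac{27}{4}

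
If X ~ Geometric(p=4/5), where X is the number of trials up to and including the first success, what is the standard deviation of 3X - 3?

For X ~ Geometric(p=4/5), where X is the number of trials up to and including the first success:
Var(X) = \frac{5}{16}
SD(X) = √(Var(X)) = √(\frac{5}{16}) = \frac{\sqrt{5}}{4}
SD(3X - 3) = |3| × SD(X) = 3 × \frac{\sqrt{5}}{4} = \frac{3 \sqrt{5}}{4}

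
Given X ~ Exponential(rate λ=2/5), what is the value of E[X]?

For X ~ Exponential(rate λ=2/5), the expected value is:
E[X] = \frac{5}{2}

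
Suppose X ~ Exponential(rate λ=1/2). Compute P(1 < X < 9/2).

P(1 < X < 9/2) = ∫_{1}^{9/2} f(x) dx
where f(x) = \frac{e^{- \frac{x}{2}}}{2}
= - \frac{1}{e^{\frac{9}{4}}} + e^{- \frac{1}{2}}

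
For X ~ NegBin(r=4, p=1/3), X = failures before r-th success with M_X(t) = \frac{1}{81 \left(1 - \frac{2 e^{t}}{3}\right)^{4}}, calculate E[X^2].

To find E[X^2], compute M^(2)(0):
M^(1)(t) = \frac{8 e^{t}}{243 \left(1 - \frac{2 e^{t}}{3}\right)^{5}}
M^(2)(t) = \frac{8 e^{t}}{243 \left(1 - \frac{2 e^{t}}{3}\right)^{5}} + \frac{80 e^{2 t}}{729 \left(1 - \frac{2 e^{t}}{3}\right)^{6}}
M^(2)(0) = 88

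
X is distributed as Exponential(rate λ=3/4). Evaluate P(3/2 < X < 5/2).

P(3/2 < X < 5/2) = ∫_{3/2}^{5/2} f(x) dx
where f(x) = \frac{3 e^{- \frac{3 x}{4}}}{4}
= - \frac{1 - e^{\frac{3}{4}}}{e^{\frac{15}{8}}}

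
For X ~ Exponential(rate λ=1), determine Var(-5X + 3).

For X ~ Exponential(rate λ=1):
Var(X) = 1
Var(-5X + 3) = (-5)² × Var(X) = 25 × 1 = 25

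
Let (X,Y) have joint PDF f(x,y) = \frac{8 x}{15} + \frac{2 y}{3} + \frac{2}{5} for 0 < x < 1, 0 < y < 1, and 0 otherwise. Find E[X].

E[X] = ∫_0^1 ∫_0^1 x × f(x,y) dy dx
= ∫_0^1 ∫_0^1 x × (\frac{8 x}{15} + \frac{2 y}{3} + \frac{2}{5}) dy dx
= \frac{49}{90}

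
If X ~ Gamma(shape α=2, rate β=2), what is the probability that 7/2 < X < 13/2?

P(7/2 < X < 13/2) = ∫_{7/2}^{13/2} f(x) dx
where f(x) = 4 x e^{- 2 x}
= \frac{2 \left(-7 + 4 e^{6}\right)}{e^{13}}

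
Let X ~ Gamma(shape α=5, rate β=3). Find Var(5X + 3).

For X ~ Gamma(shape α=5, rate β=3):
Var(X) = \frac{5}{9}
Var(5X + 3) = (5)² × Var(X) = 25 × \frac{5}{9} = \frac{125}{9}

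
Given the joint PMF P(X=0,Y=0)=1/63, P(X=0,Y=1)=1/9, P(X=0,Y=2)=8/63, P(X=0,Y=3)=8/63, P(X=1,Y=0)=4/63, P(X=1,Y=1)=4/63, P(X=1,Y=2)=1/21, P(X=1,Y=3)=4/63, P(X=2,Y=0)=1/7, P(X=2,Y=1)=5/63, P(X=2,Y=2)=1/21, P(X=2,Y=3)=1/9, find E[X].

First find marginal of X:
P(X=0) = 8/21
P(X=1) = 5/21
P(X=2) = 8/21
E[X] = 0 × 8/21 + 1 × 5/21 + 2 × 8/21 = 1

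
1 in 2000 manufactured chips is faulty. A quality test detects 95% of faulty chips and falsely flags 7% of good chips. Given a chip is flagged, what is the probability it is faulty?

Let D = the rare event, + = positive/flagged.
P(D) = 1/2000
P(+|D) = 95/100 = 19/20
P(+|D') = 7/100
P(+) = P(+|D)P(D) + P(+|D')P(D')
     = \frac{19}{20} × \frac{1}{2000} + \frac{7}{100} × \frac{1999}{2000}
     = \frac{1761}{25000}
P(D|+) = P(+|D)P(D)/P(+) = \frac{95}{14088}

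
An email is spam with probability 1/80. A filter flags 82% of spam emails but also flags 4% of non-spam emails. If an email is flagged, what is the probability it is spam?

Let D = the rare event, + = positive/flagged.
P(D) = 1/80
P(+|D) = 82/100 = 41/50
P(+|D') = 4/100 = 1/25
P(+) = P(+|D)P(D) + P(+|D')P(D')
     = \frac{41}{50} × \frac{1}{80} + \frac{1}{25} × \frac{79}{80}
     = \frac{199}{4000}
P(D|+) = P(+|D)P(D)/P(+) = \frac{41}{199}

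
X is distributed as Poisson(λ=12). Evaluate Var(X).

For X ~ Poisson(λ=12):
Var(X) = 12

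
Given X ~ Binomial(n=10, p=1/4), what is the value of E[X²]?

Using the identity E[X²] = Var(X) + (E[X])²:
E[X] = \frac{5}{2}
Var(X) = \frac{15}{8}
E[X²] = \frac{15}{8} + (\frac{5}{2})²
= \frac{65}{8}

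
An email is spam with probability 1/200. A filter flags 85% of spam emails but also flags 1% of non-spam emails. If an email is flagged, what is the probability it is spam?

Let D = the rare event, + = positive/flagged.
P(D) = 1/200
P(+|D) = 85/100 = 17/20
P(+|D') = 1/100
P(+) = P(+|D)P(D) + P(+|D')P(D')
     = \frac{17}{20} × \frac{1}{200} + \frac{1}{100} × \frac{199}{200}
     = \frac{71}{5000}
P(D|+) = P(+|D)P(D)/P(+) = \frac{85}{284}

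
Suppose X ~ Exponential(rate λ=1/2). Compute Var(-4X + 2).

For X ~ Exponential(rate λ=1/2):
Var(X) = 4
Var(-4X + 2) = (-4)² × Var(X) = 16 × 4 = 64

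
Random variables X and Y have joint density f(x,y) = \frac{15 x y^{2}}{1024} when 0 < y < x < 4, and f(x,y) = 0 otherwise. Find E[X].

f_X(x) = ∫_0^x \frac{15 x y^{2}}{1024} dy = \frac{5 x^{4}}{1024}
E[X] = ∫_0^4 x × (\frac{5 x^{4}}{1024}) dx = \frac{10}{3}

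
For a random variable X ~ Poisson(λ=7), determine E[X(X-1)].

E[X(X-1)] = E[X² - X] = E[X²] - E[X]
E[X] = 7
E[X²] = Var(X) + (E[X])² = 7 + (7)² = 56
E[X(X-1)] = 56 - 7 = 49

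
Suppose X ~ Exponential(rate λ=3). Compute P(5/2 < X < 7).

P(5/2 < X < 7) = ∫_{5/2}^{7} f(x) dx
where f(x) = 3 e^{- 3 x}
= - \frac{1}{e^{21}} + e^{- \frac{15}{2}}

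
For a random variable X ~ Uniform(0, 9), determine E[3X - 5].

For X ~ Uniform(0, 9):
E[X] = \frac{9}{2}
E[3X - 5] = 3 × E[X] - 5 = \frac{17}{2}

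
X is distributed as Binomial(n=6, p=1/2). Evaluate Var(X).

For X ~ Binomial(n=6, p=1/2):
Var(X) = \frac{3}{2}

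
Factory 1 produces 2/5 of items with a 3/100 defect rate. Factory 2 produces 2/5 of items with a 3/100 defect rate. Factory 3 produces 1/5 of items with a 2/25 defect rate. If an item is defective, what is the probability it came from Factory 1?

Using Bayes' theorem:
P(F1) = 2/5, P(D|F1) = 3/100
P(F2) = 2/5, P(D|F2) = 3/100
P(F3) = 1/5, P(D|F3) = 2/25
P(D) = P(D|F1)P(F1) + P(D|F2)P(F2) + P(D|F3)P(F3)
     = \frac{1}{25}
P(F1|D) = P(D|F1)P(F1) / P(D)
= \frac{3}{10}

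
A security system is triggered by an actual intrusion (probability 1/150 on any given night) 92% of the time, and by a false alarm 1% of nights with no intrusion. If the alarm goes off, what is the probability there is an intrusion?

Let D = the rare event, + = positive/flagged.
P(D) = 1/150
P(+|D) = 92/100 = 23/25
P(+|D') = 1/100
P(+) = P(+|D)P(D) + P(+|D')P(D')
     = \frac{23}{25} × \frac{1}{150} + \frac{1}{100} × \frac{149}{150}
     = \frac{241}{15000}
P(D|+) = P(+|D)P(D)/P(+) = \frac{92}{241}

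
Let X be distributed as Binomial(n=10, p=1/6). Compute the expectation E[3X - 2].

For X ~ Binomial(n=10, p=1/6):
E[X] = \frac{5}{3}
E[3X - 2] = 3 × E[X] - 2 = 3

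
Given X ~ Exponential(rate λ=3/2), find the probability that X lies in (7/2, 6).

P(7/2 < X < 6) = ∫_{7/2}^{6} f(x) dx
where f(x) = \frac{3 e^{- \frac{3 x}{2}}}{2}
= - \frac{1}{e^{9}} + e^{- \frac{21}{4}}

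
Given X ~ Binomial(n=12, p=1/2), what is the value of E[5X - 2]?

For X ~ Binomial(n=12, p=1/2):
E[X] = 6
E[5X - 2] = 5 × E[X] - 2 = 28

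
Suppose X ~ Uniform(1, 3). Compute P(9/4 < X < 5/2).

P(9/4 < X < 5/2) = ∫_{9/4}^{5/2} f(x) dx
where f(x) = \frac{1}{2}
= \frac{1}{8}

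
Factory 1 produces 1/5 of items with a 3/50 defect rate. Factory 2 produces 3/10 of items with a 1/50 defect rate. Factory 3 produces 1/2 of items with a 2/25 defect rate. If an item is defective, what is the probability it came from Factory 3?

Using Bayes' theorem:
P(F1) = 1/5, P(D|F1) = 3/50
P(F2) = 3/10, P(D|F2) = 1/50
P(F3) = 1/2, P(D|F3) = 2/25
P(D) = P(D|F1)P(F1) + P(D|F2)P(F2) + P(D|F3)P(F3)
     = \frac{29}{500}
P(F3|D) = P(D|F3)P(F3) / P(D)
= \frac{20}{29}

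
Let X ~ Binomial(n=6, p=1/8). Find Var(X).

For X ~ Binomial(n=6, p=1/8):
Var(X) = \frac{21}{32}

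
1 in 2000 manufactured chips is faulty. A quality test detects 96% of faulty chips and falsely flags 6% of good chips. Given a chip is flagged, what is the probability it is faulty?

Let D = the rare event, + = positive/flagged.
P(D) = 1/2000
P(+|D) = 96/100 = 24/25
P(+|D') = 6/100 = 3/50
P(+) = P(+|D)P(D) + P(+|D')P(D')
     = \frac{24}{25} × \frac{1}{2000} + \frac{3}{50} × \frac{1999}{2000}
     = \frac{1209}{20000}
P(D|+) = P(+|D)P(D)/P(+) = \frac{16}{2015}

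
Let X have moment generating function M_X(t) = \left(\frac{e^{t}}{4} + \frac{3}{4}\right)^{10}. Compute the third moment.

To find E[X^3], compute M^(3)(0):
M^(1)(t) = \frac{5 \left(\frac{e^{t}}{4} + \frac{3}{4}\right)^{9} e^{t}}{2}
M^(2)(t) = \frac{5 \left(\frac{e^{t}}{4} + \frac{3}{4}\right)^{9} e^{t}}{2} + \frac{45 \left(\frac{e^{t}}{4} + \frac{3}{4}\right)^{8} e^{2 t}}{8}
M^(3)(t) = \frac{5 \left(\frac{e^{t}}{4} + \frac{3}{4}\right)^{9} e^{t}}{2} + \frac{135 \left(\frac{e^{t}}{4} + \frac{3}{4}\right)^{8} e^{2 t}}{8} + \frac{45 \left(\frac{e^{t}}{4} + \frac{3}{4}\right)^{7} e^{3 t}}{4}
M^(3)(0) = \frac{245}{8}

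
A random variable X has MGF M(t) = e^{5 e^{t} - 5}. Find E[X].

To find E[X], compute M^(1)(0):
M^(1)(t) = 5 e^{t} e^{5 e^{t} - 5}
M^(1)(0) = 5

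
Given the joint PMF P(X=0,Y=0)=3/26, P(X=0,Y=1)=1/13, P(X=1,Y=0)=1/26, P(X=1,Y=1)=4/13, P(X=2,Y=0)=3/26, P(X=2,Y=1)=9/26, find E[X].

First find marginal of X:
P(X=0) = 5/26
P(X=1) = 9/26
P(X=2) = 6/13
E[X] = 0 × 5/26 + 1 × 9/26 + 2 × 6/13 = 33/26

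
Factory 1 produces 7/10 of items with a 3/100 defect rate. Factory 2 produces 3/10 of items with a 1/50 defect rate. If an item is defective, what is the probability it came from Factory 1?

Using Bayes' theorem:
P(F1) = 7/10, P(D|F1) = 3/100
P(F2) = 3/10, P(D|F2) = 1/50
P(D) = P(D|F1)P(F1) + P(D|F2)P(F2)
     = \frac{27}{1000}
P(F1|D) = P(D|F1)P(F1) / P(D)
= \frac{7}{9}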